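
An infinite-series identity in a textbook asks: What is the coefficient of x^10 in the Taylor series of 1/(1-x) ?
1/(1-x) = Σ x^n for |x|<1
All coefficients are 1

Answer: 1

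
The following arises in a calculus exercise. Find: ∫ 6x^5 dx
Using power rule: ∫ 6x^5 dx=6/6 x^6+C=x^6+C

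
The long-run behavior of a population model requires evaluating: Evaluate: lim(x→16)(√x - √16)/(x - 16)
Multiply by conjugate (√x + √16)/(√x + √16):
= (x - 16)/((x - 16)(√x + √16)) = 1/(√x + √16)
As x → 16: 1/(2√16)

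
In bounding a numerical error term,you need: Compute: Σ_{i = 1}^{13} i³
Using formula: Σ i^3=[n(n+1)/2]²=[13·14/2]²=8281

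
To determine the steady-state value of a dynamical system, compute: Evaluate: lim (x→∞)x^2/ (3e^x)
Apply L'Hôpital 2 times (∞/∞ each time):
Eventually get 2!/(3e^x) → 0

Answer: 0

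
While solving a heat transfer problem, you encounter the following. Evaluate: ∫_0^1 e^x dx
Antiderivative: e^x
Evaluate: (e^1 - 1)

Answer: e^1 - 1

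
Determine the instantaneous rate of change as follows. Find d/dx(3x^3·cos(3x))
Product rule: (fg)'=f'g + fg'
f=3x^3, f'=9x^2
g=cos(3x), g'=-3·sin(3x)

Answer: 9x^2·cos(3x) - 9x^3·sin(3x)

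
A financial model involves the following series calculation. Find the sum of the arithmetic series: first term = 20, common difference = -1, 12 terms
Last term: a_n = 20+(12-1)·-1 = 9
Sum = n(a_1+a_n)/2 = 12(20+9)/2 = 174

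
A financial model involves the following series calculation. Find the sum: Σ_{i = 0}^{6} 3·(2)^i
Geometric series: S=a(1 - r^n)/(1 - r)
a=3, r=2, n=7
S=3(1 - 128)/-1=381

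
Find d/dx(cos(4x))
Chain rule: d/dx[cos(u)] = -sin(u)·u' where u = 4x
u' = 4

Answer: -4·sin(4x)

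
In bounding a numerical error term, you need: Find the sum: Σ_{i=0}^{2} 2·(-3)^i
Geometric series: S=a(1 - r^n)/(1 - r)
a=2, r=-3, n=3
S=2(1 + 27)/4=14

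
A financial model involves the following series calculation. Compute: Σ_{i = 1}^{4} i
Using formula: Σ i^1 = n(n+1)/2 = 4·5/2 = 10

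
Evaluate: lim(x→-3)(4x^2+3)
Polynomial is continuous, so substitute x = -3:
4·(-3)^2 + 3 = 39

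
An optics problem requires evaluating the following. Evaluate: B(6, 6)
B(x,y)=Γ(x)Γ(y)/Γ(x + y)=(x-1)!(y-1)!/(x + y-1)!
B(6,6)=5!·5!/11!=1/2772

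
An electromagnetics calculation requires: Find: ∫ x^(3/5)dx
Power rule: ∫ x^(3/5) dx = x^(8/5)/(8/5) + C

Answer: (5/8)·x^(8/5) + C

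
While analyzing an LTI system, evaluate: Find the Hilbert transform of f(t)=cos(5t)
The Hilbert transform shifts each frequency component by -pi/2.
H{cos(wt)} = sin(wt)
With w = 5: H{cos(5t)} = sin(5t)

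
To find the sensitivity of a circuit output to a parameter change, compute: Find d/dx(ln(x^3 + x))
Chain rule: d/dx[ln(u)]=u'/u where u=x^3 + x
u'=3x^2 + 1

Answer: (3x^2 + 1)/(x^3 + x)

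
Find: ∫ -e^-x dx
Since d/dx[e^-x] = - e^-x, we get 1e^-x+C

Answer: e^-x+C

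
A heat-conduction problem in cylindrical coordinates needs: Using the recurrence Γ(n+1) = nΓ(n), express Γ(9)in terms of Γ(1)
Γ(9) = 8Γ(8) = 8·7Γ(7) = ... = 8!·Γ(1) = 40320·Γ(1)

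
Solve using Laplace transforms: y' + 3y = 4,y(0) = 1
Take L of both sides: sY(s) - 1 + 3Y(s) = 4/s
Y(s)(s + 3) = 4/s + 1
Y(s) = 4/(s(s + 3)) + 1/(s + 3)
Partial fractions: 4/(s(s + 3)) = (4/3)/s - (4/3)/(s + 3)
So Y(s) = (4/3)/s - (1/3)/(s + 3)
Inverse transform (L^(-1){1/s} = 1, L^(-1){1/(s + 3)} = e^(-3t)):

Answer: y(t) = 4/3 - (1/3)·e^(-3t)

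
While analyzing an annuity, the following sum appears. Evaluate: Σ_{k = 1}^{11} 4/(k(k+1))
Partial fractions: 4/(k(k + 1)) = 4/k - 4/(k + 1)
Telescoping sum: 4(1 - 1/12) = 4·11/12

Answer: 11/3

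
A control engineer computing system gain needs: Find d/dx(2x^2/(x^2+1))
Quotient rule: (f/g)'=(f'g - fg')/g²
f=2x^2, f'=4x
g=x^2 + 1, g'=2x

Answer: (4x·(x^2 + 1) - 4x^3)/(x^2 + 1)²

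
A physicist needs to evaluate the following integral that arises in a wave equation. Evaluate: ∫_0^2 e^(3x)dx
Antiderivative: (1/3)e^(3x)
Evaluate: (1/3)(e^6 - 1)

Answer: (e^6 - 1)/3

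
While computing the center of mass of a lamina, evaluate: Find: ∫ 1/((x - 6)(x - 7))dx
Partial fractions: 1/((x-6)(x-7))=A/(x-6) + B/(x-7)
A=-1, B=1
∫ [-1· 1/(x-6) + 1· 1/(x-7)] dx
=(1)[ln|x-7| - ln|x-6|] + C

Answer: ln|(x-7)/(x-6)| + C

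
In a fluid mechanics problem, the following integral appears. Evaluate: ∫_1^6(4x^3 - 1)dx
Step 1: Find antiderivative F(x)=x^4 - x
Step 2: F(6) - F(1)=1290 - (0)=1290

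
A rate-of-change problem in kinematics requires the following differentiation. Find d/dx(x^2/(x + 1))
Quotient rule: (f/g)' = (f'g - fg')/g²
f = x^2, f' = 2x
g = x + 1, g' = 1

Answer: (2x·(x + 1) - x^2)/(x + 1)²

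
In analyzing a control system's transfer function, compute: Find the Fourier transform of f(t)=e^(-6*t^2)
The Fourier transform of a Gaussian e^(-a * t^2) is sqrt(pi/a) * e^(-omega^2/(4a)).
With a = 6: F(omega) = sqrt(pi/6) * e^(-omega^2/24)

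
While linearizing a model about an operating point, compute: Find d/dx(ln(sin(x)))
Chain rule: d/dx[ln(u)] = u'/u where u = sin(x)
u' = cos(x)

Answer: (cos(x))/(sin(x))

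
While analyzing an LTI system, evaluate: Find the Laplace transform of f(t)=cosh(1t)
L{cosh(at)}=s/(s²-a²)
L{cosh(1t)}=s/(s²-1)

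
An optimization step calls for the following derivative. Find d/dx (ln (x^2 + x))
Chain rule: d/dx[ln(u)]=u'/u where u=x^2 + x
u'=2x + 1

Answer: (2x + 1)/(x^2 + x)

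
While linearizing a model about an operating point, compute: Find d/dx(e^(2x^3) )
Chain rule: d/dx[e^u]=e^u · u' where u=2x^3
u'=6x^2

Answer: 6x^2·e^(2x^3)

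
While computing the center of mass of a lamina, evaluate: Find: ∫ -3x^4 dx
Using power rule: ∫ -3x^4 dx = -3/5 x^5+C = (-3/5)x^5+C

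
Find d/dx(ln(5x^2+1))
Chain rule: d/dx[ln(u)]=u'/u where u=5x^2+1
u'=10x

Answer: (10x)/(5x^2+1)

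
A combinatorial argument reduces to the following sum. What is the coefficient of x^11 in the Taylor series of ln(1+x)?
ln(1+x) = Σ (-1)^(n+1) x^n/n
Coefficient of x^11 = (-1)^12/11 = 1/11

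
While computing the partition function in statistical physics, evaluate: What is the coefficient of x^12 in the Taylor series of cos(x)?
cos(x)=Σ (-1)^k x^(2k)/(2k)!
For x^12: (-1)^6/12!=1/479001600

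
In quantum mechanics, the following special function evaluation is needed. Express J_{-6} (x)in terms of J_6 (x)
For integer n: J_{-n}(x) = (-1)^n J_n(x)
With n = 6: J_{-6}(x) = (-1)^6 J_6(x) = J_6(x)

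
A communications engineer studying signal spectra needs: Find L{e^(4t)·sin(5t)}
First shifting: L{e^(at)f(t)} = F(s-a)
L{sin(5t)} = 5/(s² + 25)
Shift: 5/((s-4)² + 25)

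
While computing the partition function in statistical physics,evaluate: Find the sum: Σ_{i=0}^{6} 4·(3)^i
Geometric series: S=a(1 - r^n)/(1 - r)
a=4, r=3, n=7
S=4(1 - 2187)/-2=4372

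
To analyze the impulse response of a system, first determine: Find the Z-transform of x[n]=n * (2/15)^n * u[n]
Using the property Z{n*a^n*u[n]} = az/(z-a)^2
With a = 2/15: X(z) = (2/15)z/(z - 2/15)^2, |z| > 2/15

Answer: (2/15)z/(z - 2/15)^2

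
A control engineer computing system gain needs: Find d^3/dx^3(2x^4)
Apply power rule 3 times:
d^1: 8x^3
d^2: 24x^2
d^3: 48x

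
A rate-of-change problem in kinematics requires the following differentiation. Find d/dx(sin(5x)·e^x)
Product rule: (fg)'=f'g + fg'
f=sin(5x), f'=5·cos(5x)
g=e^x, g'=e^x

Answer: 5·cos(5x)·e^x + sin(5x)·e^x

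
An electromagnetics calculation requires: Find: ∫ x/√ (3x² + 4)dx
Let u=3x²+4, du=6x dx
∫ (1/6)·u^(-1/2) du=√u/3+C

Answer: √(3x²+4)/3+C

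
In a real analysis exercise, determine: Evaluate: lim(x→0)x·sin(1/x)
Squeeze theorem: -|x| ≤ x·sin(1/x) ≤ |x|
Since x → 0 as x → 0, by squeeze theorem the limit is 0

Answer: 0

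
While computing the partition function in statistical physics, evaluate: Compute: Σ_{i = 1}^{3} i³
Using formula: Σ i^3=[n(n+1)/2]²=[3·4/2]²=36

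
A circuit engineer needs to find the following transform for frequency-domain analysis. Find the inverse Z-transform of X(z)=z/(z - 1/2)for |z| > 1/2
Standard pair: z/(z-a) <-> a^n * u[n] for causal signals
With a=1/2: x[n]=(1/2)^n * u[n]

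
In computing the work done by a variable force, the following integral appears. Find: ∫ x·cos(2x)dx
By parts: u = x, dv = cos(2x) dx
du = dx, v = sin(2x)/2
= x·sin(2x)/2+cos(2x)/2²+C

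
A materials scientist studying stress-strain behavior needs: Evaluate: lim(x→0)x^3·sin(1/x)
Squeeze theorem: -|x^3| ≤ x^3·sin(1/x) ≤ |x^3|
Since x^3 → 0 as x → 0, by squeeze theorem the limit is 0

Answer: 0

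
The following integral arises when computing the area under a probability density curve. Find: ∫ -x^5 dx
Using power rule: ∫ -x^5 dx = -1/6 x^6 + C = (-1/6)x^6 + C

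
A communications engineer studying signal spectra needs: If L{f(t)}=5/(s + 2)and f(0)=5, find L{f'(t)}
L{f'(t)} = s·F(s) - f(0) = 5s/(s+2)-5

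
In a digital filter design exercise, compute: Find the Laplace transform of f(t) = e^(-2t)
L{e^(at)}=1/(s-a)
L{e^(-2t)}=1/(s+2)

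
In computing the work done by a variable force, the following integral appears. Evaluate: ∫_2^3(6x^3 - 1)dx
Step 1: Find antiderivative F(x)=(3/2)x^4 - x
Step 2: F(3) - F(2)=237/2 - (22)=193/2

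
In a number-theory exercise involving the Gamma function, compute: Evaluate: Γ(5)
Γ(n) = (n-1)! for positive integers
Γ(5) = 4! = 24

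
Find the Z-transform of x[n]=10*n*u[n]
Z{n * u[n]}=z/(z-1)^2
By linearity: Z{10 * n * u[n]}=10z/(z-1)^2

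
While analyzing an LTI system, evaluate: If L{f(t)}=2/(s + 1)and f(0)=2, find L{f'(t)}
L{f'(t)}=s·F(s) - f(0)=2s/(s + 1) - 2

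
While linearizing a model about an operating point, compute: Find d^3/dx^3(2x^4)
Apply power rule 3 times:
d^1: 8x^3
d^2: 24x^2
d^3: 48x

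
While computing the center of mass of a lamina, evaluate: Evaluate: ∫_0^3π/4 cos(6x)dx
Antiderivative: sin(6x)/6
Evaluate at bounds: [sin(6·3π/4)/6] - [sin(6·0)/6]
= ((1) - (0))/6 = 1/6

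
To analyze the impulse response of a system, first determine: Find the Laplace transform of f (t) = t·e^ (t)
L{t·e^(at)} = 1/(s-a)²
L{t·e^(t)} = 1/(s-1)²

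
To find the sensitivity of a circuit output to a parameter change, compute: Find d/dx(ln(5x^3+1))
Chain rule: d/dx[ln(u)] = u'/u where u = 5x^3+1
u' = 15x^2

Answer: (15x^2)/(5x^3+1)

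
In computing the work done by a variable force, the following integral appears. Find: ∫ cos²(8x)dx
Using identity cos²(u)=(1+cos(2u))/2:
∫ (1+cos(16x))/2 dx=x/2+sin(16x)/32+C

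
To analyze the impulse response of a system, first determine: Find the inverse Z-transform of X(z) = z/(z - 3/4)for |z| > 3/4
Standard pair: z/(z-a) <-> a^n * u[n] for causal signals
With a=3/4: x[n]=(3/4)^n * u[n]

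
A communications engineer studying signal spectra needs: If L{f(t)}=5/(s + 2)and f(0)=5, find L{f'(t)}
L{f'(t)} = s·F(s) - f(0) = 5s/(s+2)-5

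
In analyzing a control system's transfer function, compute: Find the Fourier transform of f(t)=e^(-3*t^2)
The Fourier transform of a Gaussian e^(-a * t^2) is sqrt(pi/a) * e^(-omega^2/(4a)).
With a=3: F(omega)=sqrt(pi/3) * e^(-omega^2/12)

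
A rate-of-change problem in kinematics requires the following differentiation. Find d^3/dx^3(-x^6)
Apply power rule 3 times:
d^1: -6x^5
d^2: -30x^4
d^3: -120x^3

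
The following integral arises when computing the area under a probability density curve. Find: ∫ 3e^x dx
Since d/dx[e^x] = + e^x, we get 3e^x + C

Answer: 3e^x + C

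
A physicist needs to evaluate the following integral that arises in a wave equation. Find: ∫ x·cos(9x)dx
By parts: u=x, dv=cos(9x) dx
du=dx, v=sin(9x)/9
=x·sin(9x)/9 + cos(9x)/9² + C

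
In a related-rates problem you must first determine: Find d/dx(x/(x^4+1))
Quotient rule: (f/g)'=(f'g - fg')/g²
f=x, f'=1
g=x^4 + 1, g'=4x^3

Answer: (1·(x^4 + 1) - 4x^4)/(x^4 + 1)²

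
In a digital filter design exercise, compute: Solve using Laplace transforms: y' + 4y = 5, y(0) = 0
Take L of both sides: sY(s)-0+4Y(s)=5/s
Y(s)(s+4)=5/s+0
Y(s)=5/(s(s+4))+0/(s+4)
Partial fractions: 5/(s(s+4))=(5/4)/s - (5/4)/(s+4)
So Y(s)=(5/4)/s - (5/4)/(s+4)
Inverse transform (L^(-1){1/s}=1, L^(-1){1/(s+4)}=e^(-4t)):

Answer: y(t)=5/4 - (5/4)·e^(-4t)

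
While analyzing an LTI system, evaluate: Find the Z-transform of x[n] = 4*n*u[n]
Z{n*u[n]} = z/(z-1)^2
By linearity: Z{4*n*u[n]} = 4z/(z-1)^2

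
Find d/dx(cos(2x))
Chain rule: d/dx[cos(u)] = -sin(u)·u' where u = 2x
u' = 2

Answer: -2·sin(2x)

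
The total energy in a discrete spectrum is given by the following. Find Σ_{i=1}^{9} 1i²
= 1·n(n + 1)(2n + 1)/6 = 1·9·10·19/6 = 285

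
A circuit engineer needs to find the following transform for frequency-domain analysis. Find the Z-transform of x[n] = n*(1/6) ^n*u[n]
Using the property Z{n*a^n*u[n]}=az/(z-a)^2
With a=1/6: X(z)=(1/6)z/(z - 1/6)^2, |z| > 1/6

Answer: (1/6)z/(z - 1/6)^2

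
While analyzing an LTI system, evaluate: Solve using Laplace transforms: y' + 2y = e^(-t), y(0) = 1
Take L: sY - 1 + 2Y=1/(s + 1)
Y(s + 2)=1/(s + 1) + 1
Y=1/((s + 1)(s + 2)) + 1/(s + 2)
Partial fractions: 1/((s + 1)(s + 2))=1/(s + 1) - 1/(s + 2)
So Y=1/(s + 1)
Inverse Laplace transform (L^(-1){1/(s + 1)}=e^(-t), L^(-1){1/(s + 2)}=e^(-2t)):

Answer: y(t)=1·e^(-t)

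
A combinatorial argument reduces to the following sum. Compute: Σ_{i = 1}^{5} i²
Using formula: Σ i^2=n(n+1)(2n+1)/6=5·6·11/6=55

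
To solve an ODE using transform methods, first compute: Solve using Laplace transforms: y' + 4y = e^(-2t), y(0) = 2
Take L: sY - 2+4Y = 1/(s+2)
Y(s+4) = 1/(s+2)+2
Y = 1/((s+2)(s+4))+2/(s+4)
Partial fractions: 1/((s+2)(s+4)) = (1/2)/(s+2) - (1/2)/(s+4)
So Y = (1/2)/(s+2)+(3/2)/(s+4)
Inverse Laplace transform (L^(-1){1/(s+2)} = e^(-2t), L^(-1){1/(s+4)} = e^(-4t)):

Answer: y(t) = (1/2)·e^(-2t)+(3/2)·e^(-4t)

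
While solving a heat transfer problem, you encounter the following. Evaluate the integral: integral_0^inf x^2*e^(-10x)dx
This is a Gamma integral. Substitute u = 10x (du = 10 dx):
integral_0^inf x^2*e^(-10x) dx = (1/10^3) integral_0^inf u^2*e^(-u) du
= Gamma(3)/10^3 = 2!/10^3 = 2/1000

Answer: 1/500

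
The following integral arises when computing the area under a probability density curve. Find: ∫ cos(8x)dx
Using substitution u=8x: ∫ cos(u) du/8=sin(u)/8 + C

Answer: (1/8)sin(8x) + C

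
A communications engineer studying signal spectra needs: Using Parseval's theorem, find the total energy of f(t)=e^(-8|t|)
Parseval's theorem: E = integral |f(t)|^2 dt = (1/2pi) integral |F(omega)|^2 domega
E = integral_{-inf}^{inf} e^(-16|t|) dt = 2 * integral_0^inf e^(-16t) dt = 2/(2 * 8) = 1/8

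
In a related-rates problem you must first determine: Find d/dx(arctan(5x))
d/dx[arctan(u)] = u'/(1+u²), u = 5x, u' = 5

Answer: 5/(1+25x²)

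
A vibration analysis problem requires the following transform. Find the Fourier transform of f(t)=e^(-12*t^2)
The Fourier transform of a Gaussian e^(-a * t^2) is sqrt(pi/a) * e^(-omega^2/(4a)).
With a=12: F(omega)=sqrt(pi/12) * e^(-omega^2/48)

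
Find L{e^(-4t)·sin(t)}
First shifting: L{e^(at)f(t)} = F(s-a)
L{sin(t)} = 1/(s²+1)
Shift: 1/((s+4)²+1)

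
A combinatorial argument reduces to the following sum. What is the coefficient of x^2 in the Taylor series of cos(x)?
cos(x) = Σ (-1)^k x^(2k)/(2k)!
For x^2: (-1)^1/2! = -1/2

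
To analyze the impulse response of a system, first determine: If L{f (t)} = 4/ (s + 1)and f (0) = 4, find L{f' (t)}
L{f'(t)}=s·F(s) - f(0)=4s/(s+1)-4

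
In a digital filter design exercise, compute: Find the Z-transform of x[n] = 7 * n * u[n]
Z{n * u[n]} = z/(z-1)^2
By linearity: Z{7 * n * u[n]} = 7z/(z-1)^2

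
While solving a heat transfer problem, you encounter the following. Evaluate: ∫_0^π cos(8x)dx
Antiderivative: sin(8x)/8
Evaluate at bounds: [sin(8·π)/8] - [sin(8·0)/8]
= ((0) - (0))/8 = 0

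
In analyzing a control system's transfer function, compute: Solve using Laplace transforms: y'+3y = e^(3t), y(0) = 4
Take L: sY - 4 + 3Y=1/(s-3)
Y(s + 3)=1/(s-3) + 4
Y=1/((s-3)(s + 3)) + 4/(s + 3)
Partial fractions: 1/((s-3)(s + 3))=(1/6)/(s-3) - (1/6)/(s + 3)
So Y=(1/6)/(s-3) + (23/6)/(s + 3)
Inverse Laplace transform (L^(-1){1/(s-3)}=e^(3t), L^(-1){1/(s + 3)}=e^(-3t)):

Answer: y(t)=(1/6)·e^(3t) + (23/6)·e^(-3t)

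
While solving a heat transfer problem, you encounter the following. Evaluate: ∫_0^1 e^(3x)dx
Antiderivative: (1/3)e^(3x)
Evaluate: (1/3)(e^3 - 1)

Answer: (e^3 - 1)/3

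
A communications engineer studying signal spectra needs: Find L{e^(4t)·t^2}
First shifting: L{e^(at)f(t)}=F(s-a)
L{t^2}=2/s^3
Shift s → s-4: 2/(s-4)^3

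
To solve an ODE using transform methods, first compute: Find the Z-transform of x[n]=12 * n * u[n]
Z{n * u[n]}=z/(z-1)^2
By linearity: Z{12 * n * u[n]}=12z/(z-1)^2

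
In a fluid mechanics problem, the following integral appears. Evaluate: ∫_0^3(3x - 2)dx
Step 1: Find antiderivative F(x)=(3/2)x^2-2x
Step 2: F(3) - F(0)=15/2 - (0)=15/2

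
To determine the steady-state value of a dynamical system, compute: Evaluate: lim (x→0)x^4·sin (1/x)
Squeeze theorem: -|x^4| ≤ x^4·sin(1/x) ≤ |x^4|
Since x^4 → 0 as x → 0, by squeeze theorem the limit is 0

Answer: 0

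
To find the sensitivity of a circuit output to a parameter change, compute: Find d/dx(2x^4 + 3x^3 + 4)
Power rule: d/dx(ax^n) = n·a·x^(n-1)
Term by term: 8·x^3+9·x^2

Answer: 8x^3+9x^2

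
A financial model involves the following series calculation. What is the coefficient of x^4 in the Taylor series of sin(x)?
sin(x) has only odd powers. Coefficient of x^4=0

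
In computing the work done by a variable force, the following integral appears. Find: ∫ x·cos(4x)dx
By parts: u = x, dv = cos(4x) dx
du = dx, v = sin(4x)/4
= x·sin(4x)/4 + cos(4x)/4² + C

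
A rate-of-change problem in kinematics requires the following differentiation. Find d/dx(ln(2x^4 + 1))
Chain rule: d/dx[ln(u)]=u'/u where u=2x^4+1
u'=8x^3

Answer: (8x^3)/(2x^4+1)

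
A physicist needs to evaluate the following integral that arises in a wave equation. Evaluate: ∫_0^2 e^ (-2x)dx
Antiderivative: (1/(-2))e^(-2x)
Evaluate: (1/(-2))(e^-4-1)

Answer: (e^-4-1)/(-2)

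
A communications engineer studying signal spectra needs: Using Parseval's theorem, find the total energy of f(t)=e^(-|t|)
Parseval's theorem: E = integral |f(t)|^2 dt = (1/2pi) integral |F(omega)|^2 domega
E = integral_{-inf}^{inf} e^(-2|t|) dt = 2 * integral_0^inf e^(-2t) dt = 2/(2 * 1) = 1/1

Answer: 1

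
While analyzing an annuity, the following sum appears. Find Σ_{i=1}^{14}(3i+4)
= 3·Σ i + 4·14 = 3·105 + 56 = 371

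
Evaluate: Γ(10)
Γ(n) = (n-1)! for positive integers
Γ(10) = 9! = 362880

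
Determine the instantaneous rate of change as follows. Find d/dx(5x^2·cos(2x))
Product rule: (fg)' = f'g + fg'
f = 5x^2, f' = 10x
g = cos(2x), g' = -2·sin(2x)

Answer: 10x·cos(2x) - 10x^2·sin(2x)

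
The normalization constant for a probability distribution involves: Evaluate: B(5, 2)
B(x,y)=Γ(x)Γ(y)/Γ(x+y)=(x-1)!(y-1)!/(x+y-1)!
B(5,2)=4!·1!/6!=1/30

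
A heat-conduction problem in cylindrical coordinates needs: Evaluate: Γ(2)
Γ(n)=(n-1)! for positive integers
Γ(2)=1!=1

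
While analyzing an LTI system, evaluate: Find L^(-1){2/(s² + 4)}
L^(-1){w/(s²+w²)} = sin(wt)
Here w = 2

Answer: sin(2t)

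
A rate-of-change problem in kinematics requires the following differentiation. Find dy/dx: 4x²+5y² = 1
Differentiate: 8x + 10y·(dy/dx)=0
dy/dx=-8x/(10y)=-(4/5)·(x/y)

Answer: dy/dx=-(4/5)·(x/y)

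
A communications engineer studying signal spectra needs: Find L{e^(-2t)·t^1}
First shifting: L{e^(at)f(t)}=F(s-a)
L{t^1}=1/s^2
Shift s → s + 2: 1/(s + 2)^2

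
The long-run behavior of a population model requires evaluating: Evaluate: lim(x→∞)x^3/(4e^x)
Apply L'Hôpital 3 times (∞/∞ each time):
Eventually get 3!/(4e^x) → 0

Answer: 0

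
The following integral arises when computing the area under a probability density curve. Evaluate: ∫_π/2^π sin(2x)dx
Antiderivative: -cos(2x)/2
Evaluate at bounds: [-cos(2·π)/2] - [-cos(2·π/2)/2]
= (-(1) + (-1))/2 = -1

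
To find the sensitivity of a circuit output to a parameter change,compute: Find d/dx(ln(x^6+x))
Chain rule: d/dx[ln(u)] = u'/u where u = x^6+x
u' = 6x^5+1

Answer: (6x^5+1)/(x^6+x)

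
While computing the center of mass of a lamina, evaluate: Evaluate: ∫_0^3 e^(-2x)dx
Antiderivative: (1/(-2))e^(-2x)
Evaluate: (1/(-2))(e^-6 - 1)

Answer: (e^-6 - 1)/(-2)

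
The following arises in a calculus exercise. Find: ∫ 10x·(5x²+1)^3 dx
Let u = 5x² + 1, du = 10x dx
∫ u^3 du = u^4/4 + C

Answer: (5x² + 1)^4/4 + C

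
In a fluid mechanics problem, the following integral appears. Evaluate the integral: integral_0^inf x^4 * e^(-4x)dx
This is a Gamma integral. Substitute u = 4x (du = 4 dx):
integral_0^inf x^4*e^(-4x) dx = (1/4^5) integral_0^inf u^4*e^(-u) du
= Gamma(5)/4^5 = 4!/4^5 = 24/1024

Answer: 3/128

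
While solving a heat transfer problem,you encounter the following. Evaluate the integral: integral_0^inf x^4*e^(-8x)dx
This is a Gamma integral. Substitute u=8x (du=8 dx):
integral_0^inf x^4 * e^(-8x) dx=(1/8^5) integral_0^inf u^4 * e^(-u) du
=Gamma(5)/8^5=4!/8^5=24/32768

Answer: 3/4096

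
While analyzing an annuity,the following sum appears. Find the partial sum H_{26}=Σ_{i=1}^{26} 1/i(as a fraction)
H_26 = 1+1/2+1/3+...+1/26
= 34395742267/8923714800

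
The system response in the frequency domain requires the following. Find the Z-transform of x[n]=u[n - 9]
Using the time-shift property: Z{u[n-9]} = z^(-9)*z/(z-1)
= z^(-8)/(z-1)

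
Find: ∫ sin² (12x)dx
Using identity sin²(u) = (1 - cos(2u))/2:
∫ (1 - cos(24x))/2 dx = x/2 - sin(24x)/48+C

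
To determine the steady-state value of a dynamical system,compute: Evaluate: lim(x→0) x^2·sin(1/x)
Squeeze theorem: -|x^2| ≤ x^2·sin(1/x) ≤ |x^2|
Since x^2 → 0 as x → 0, by squeeze theorem the limit is 0

Answer: 0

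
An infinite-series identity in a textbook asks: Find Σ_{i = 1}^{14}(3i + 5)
= 3·Σ i+5·14 = 3·105+70 = 385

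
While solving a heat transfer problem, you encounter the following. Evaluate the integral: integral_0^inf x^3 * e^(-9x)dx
This is a Gamma integral. Substitute u=9x (du=9 dx):
integral_0^inf x^3*e^(-9x) dx=(1/9^4) integral_0^inf u^3*e^(-u) du
=Gamma(4)/9^4=3!/9^4=6/6561

Answer: 2/2187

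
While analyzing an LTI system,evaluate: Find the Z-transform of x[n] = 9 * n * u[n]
Z{n * u[n]}=z/(z-1)^2
By linearity: Z{9 * n * u[n]}=9z/(z-1)^2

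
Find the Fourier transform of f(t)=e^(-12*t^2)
The Fourier transform of a Gaussian e^(-a*t^2) is sqrt(pi/a)*e^(-omega^2/(4a)).
With a=12: F(omega)=sqrt(pi/12)*e^(-omega^2/48)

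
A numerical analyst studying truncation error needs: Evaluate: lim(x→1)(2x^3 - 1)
Polynomial is continuous, so substitute x=1:
2·1^3 - 1=1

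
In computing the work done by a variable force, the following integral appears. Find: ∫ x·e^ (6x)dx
Integration by parts: u=x, dv=e^(6x) dx
du=dx, v=e^(6x)/6
=x·e^(6x)/6 - ∫ e^(6x)/6 dx
=x·e^(6x)/6 - e^(6x)/36 + C

Answer: e^(6x)(x/6 - 1/36) + C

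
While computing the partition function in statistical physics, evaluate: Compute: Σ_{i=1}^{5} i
Using formula: Σ i^1=n(n+1)/2=5·6/2=15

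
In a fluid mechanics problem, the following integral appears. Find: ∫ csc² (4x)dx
Since d/dx[-cot(4x)] = 4csc²(4x), integral = -cot(4x)/4 + C

Answer: (-1/4)cot(4x) + C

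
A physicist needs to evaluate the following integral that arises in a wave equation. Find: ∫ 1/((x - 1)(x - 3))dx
Partial fractions: 1/((x-1)(x-3)) = A/(x-1)+B/(x-3)
A = -1/2, B = 1/2
∫ [-1/2· 1/(x-1)+1/2· 1/(x-3)] dx
= (1/2)[ln|x-3| - ln|x-1|]+C

Answer: (1/2)·ln|(x-3)/(x-1)|+C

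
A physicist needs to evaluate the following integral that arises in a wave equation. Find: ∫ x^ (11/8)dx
Power rule: ∫ x^(11/8) dx = x^(19/8)/(19/8)+C

Answer: (8/19)·x^(19/8)+C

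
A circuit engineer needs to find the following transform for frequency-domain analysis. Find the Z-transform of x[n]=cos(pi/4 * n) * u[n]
Z{cos(w0 * n) * u[n]}=z(z - cos(w0))/(z^2 - 2z * cos(w0) + 1)
With w0=pi/4: X(z)=z(z - cos(pi/4))/(z^2 - 2z * cos(pi/4) + 1)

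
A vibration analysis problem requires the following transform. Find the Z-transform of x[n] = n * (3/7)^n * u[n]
Using the property Z{n*a^n*u[n]}=az/(z-a)^2
With a=3/7: X(z)=(3/7)z/(z - 3/7)^2, |z| > 3/7

Answer: (3/7)z/(z - 3/7)^2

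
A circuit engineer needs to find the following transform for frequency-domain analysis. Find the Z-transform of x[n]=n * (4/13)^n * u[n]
Using the property Z{n * a^n * u[n]} = az/(z-a)^2
With a = 4/13: X(z) = (4/13)z/(z - 4/13)^2, |z| > 4/13

Answer: (4/13)z/(z - 4/13)^2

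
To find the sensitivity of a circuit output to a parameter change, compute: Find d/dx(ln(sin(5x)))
Chain rule: d/dx[ln(u)]=u'/u where u=sin(5x)
u'=5cos(5x)

Answer: (5cos(5x))/(sin(5x))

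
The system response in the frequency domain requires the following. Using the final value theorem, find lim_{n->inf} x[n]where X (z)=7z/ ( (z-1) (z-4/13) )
Final value theorem: lim x[n] = lim_{z->1} (z-1)*X(z)
(z-1)*X(z) = 7z/(z-4/13)
As z->1: 7/(1 - 4/13) = 7/(9/13) = 91/9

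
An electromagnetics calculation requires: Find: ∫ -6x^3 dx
Using power rule: ∫ -6x^3 dx = -6/4 x^4 + C = (-3/2)x^4 + C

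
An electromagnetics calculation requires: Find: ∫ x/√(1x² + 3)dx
Let u=x² + 3, du=2x dx
∫ (1/2)·u^(-1/2) du=√u + C

Answer: √(x² + 3) + C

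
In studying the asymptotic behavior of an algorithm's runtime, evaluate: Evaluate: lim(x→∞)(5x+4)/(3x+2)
Divide numerator and denominator by x:
lim (5 + 4/x)/(3 + 2/x)=5/3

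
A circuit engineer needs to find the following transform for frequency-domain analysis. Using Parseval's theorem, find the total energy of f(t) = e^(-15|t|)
Parseval's theorem: E = integral |f(t)|^2 dt = (1/2pi) integral |F(omega)|^2 domega
E = integral_{-inf}^{inf} e^(-30|t|) dt = 2*integral_0^inf e^(-30t) dt = 2/(2*15) = 1/15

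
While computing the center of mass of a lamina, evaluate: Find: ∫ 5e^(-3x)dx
Since d/dx[e^(-3x)] = -3e^(-3x), we get -5/3 e^(-3x)+C

Answer: (-5/3)e^(-3x)+C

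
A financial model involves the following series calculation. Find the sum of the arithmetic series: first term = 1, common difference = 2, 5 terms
Last term: a_n = 1 + (5 - 1)·2 = 9
Sum = n(a_1 + a_n)/2 = 5(1 + 9)/2 = 25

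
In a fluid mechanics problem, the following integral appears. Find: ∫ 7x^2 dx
Using power rule: ∫ 7x^2 dx=7/3 x^3 + C=(7/3)x^3 + C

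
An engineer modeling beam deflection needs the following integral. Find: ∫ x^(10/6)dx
Power rule: ∫ x^(5/3) dx = x^(8/3)/(8/3)+C

Answer: (3/8)·x^(8/3)+C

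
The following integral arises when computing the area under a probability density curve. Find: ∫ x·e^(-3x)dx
Integration by parts: u = x, dv = e^(-3x) dx
du = dx, v = e^(-3x)/(-3)
= x·e^(-3x)/(-3) - ∫ e^(-3x)/(-3) dx
= x·e^(-3x)/(-3) - e^(-3x)/9+C

Answer: e^(-3x)(x/(-3)-1/9)+C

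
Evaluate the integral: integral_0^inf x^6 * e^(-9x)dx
This is a Gamma integral. Substitute u=9x (du=9 dx):
integral_0^inf x^6*e^(-9x) dx=(1/9^7) integral_0^inf u^6*e^(-u) du
=Gamma(7)/9^7=6!/9^7=720/4782969

Answer: 80/531441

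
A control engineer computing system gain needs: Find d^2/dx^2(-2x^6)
Apply power rule 2 times:
d^1: -12x^5
d^2: -60x^4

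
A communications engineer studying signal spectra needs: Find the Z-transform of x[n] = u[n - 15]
Using the time-shift property: Z{u[n-15]} = z^(-15)*z/(z-1)
= z^(-14)/(z-1)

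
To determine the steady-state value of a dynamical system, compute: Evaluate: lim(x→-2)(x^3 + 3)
Polynomial is continuous, so substitute x = -2:
1·(-2)^3 + 3 = -5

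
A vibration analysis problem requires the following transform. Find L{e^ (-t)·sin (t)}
First shifting: L{e^(at)f(t)}=F(s-a)
L{sin(t)}=1/(s²+1)
Shift: 1/((s+1)²+1)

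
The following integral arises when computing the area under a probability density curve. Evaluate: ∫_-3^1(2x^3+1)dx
Step 1: Find antiderivative F(x) = (1/2)x^4 + x
Step 2: F(1) - F(-3) = 3/2 - (75/2) = -36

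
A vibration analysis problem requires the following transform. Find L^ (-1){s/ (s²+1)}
L^(-1){s/(s² + w²)}=cos(wt)
Here w=1

Answer: cos(t)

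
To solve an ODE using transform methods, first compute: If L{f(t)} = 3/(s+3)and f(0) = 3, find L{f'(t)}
L{f'(t)} = s·F(s) - f(0) = 3s/(s+3)-3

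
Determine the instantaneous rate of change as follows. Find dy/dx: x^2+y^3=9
Differentiate: 2x + 3y^2·(dy/dx) = 0
dy/dx = -2x/(3y^2)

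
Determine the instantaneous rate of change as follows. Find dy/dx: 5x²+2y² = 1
Differentiate: 10x + 4y·(dy/dx)=0
dy/dx=-10x/(4y)=-(5/2)·(x/y)

Answer: dy/dx=-(5/2)·(x/y)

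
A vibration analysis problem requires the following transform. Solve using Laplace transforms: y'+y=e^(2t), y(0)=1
Take L: sY - 1+Y = 1/(s-2)
Y(s+1) = 1/(s-2)+1
Y = 1/((s-2)(s+1))+1/(s+1)
Partial fractions: 1/((s-2)(s+1)) = (1/3)/(s-2) - (1/3)/(s+1)
So Y = (1/3)/(s-2)+(2/3)/(s+1)
Inverse Laplace transform (L^(-1){1/(s-2)} = e^(2t), L^(-1){1/(s+1)} = e^(-t)):

Answer: y(t) = (1/3)·e^(2t)+(2/3)·e^(-t)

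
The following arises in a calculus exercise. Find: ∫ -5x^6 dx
Using power rule: ∫ -5x^6 dx = -5/7 x^7+C = (-5/7)x^7+C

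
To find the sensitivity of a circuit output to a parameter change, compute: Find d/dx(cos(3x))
Chain rule: d/dx[cos(u)]=-sin(u)·u' where u=3x
u'=3

Answer: -3·sin(3x)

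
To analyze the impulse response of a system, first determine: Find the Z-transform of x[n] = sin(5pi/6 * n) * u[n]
Z{sin(w0*n)*u[n]}=z*sin(w0)/(z^2-2z*cos(w0)+1)
With w0=5pi/6: X(z)=z*sin(5pi/6)/(z^2-2z*cos(5pi/6)+1)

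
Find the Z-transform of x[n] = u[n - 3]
Using the time-shift property: Z{u[n-3]}=z^(-3)*z/(z-1)
=z^(-2)/(z-1)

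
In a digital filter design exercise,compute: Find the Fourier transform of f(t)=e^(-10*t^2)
The Fourier transform of a Gaussian e^(-a*t^2) is sqrt(pi/a)*e^(-omega^2/(4a)).
With a = 10: F(omega) = sqrt(pi/10)*e^(-omega^2/40)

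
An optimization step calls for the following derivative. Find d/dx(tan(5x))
Chain rule: d/dx[tan(u)] = sec²(u)·u' where u = 5x
u' = 5

Answer: 5·sec²(5x)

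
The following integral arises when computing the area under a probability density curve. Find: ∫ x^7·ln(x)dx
By parts: u = ln(x), dv = x^7 dx
du = 1/x dx, v = x^8/8
= x^8·ln(x)/8 - ∫ x^7/8 dx
= x^8·ln(x)/8 - x^8/64 + C

Answer: x^8(ln(x)/8 - 1/64) + C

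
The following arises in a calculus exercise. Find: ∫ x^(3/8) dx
Power rule: ∫ x^(3/8) dx=x^(11/8)/(11/8)+C

Answer: (8/11)·x^(11/8)+C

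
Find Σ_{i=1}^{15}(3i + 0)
=3·Σ i + 0·15=3·120 + 0=360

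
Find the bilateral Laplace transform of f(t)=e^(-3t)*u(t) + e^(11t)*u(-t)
For e^(-3t)*u(t): L=1/(s+3), Re(s) > -3
For e^(11t)*u(-t): L=-1/(s-11), Re(s) < 11
Combined: F(s)=1/(s+3)-1/(s-11), -3 < Re(s) < 11

Answer: 1/(s+3)-1/(s-11), ROC: -3 < Re(s) < 11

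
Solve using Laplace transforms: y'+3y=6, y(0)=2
Take L of both sides: sY(s)-2+3Y(s)=6/s
Y(s)(s+3)=6/s+2
Y(s)=6/(s(s+3))+2/(s+3)
Partial fractions: 6/(s(s+3))=2/s - 2/(s+3)
So Y(s)=2/s
Inverse transform (L^(-1){1/s}=1, L^(-1){1/(s+3)}=e^(-3t)):

Answer: y(t)=2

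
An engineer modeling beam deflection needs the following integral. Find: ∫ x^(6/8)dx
Power rule: ∫ x^(3/4) dx = x^(7/4)/(7/4) + C

Answer: (4/7)·x^(7/4) + C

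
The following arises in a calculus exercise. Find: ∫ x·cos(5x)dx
By parts: u = x, dv = cos(5x) dx
du = dx, v = sin(5x)/5
= x·sin(5x)/5+cos(5x)/5²+C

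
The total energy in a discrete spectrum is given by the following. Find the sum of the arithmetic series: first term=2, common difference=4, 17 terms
Last term: a_n=2+(17-1)·4=66
Sum=n(a_1+a_n)/2=17(2+66)/2=578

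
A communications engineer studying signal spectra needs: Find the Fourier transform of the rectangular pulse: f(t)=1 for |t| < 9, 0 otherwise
F(omega)=integral from -9 to 9 of e^(-j*omega*t) dt
=2*sin(9*omega)/omega=18*sinc(9*omega/pi)

Answer: 2*sin(9*omega)/omega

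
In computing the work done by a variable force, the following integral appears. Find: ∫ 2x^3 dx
Using power rule: ∫ 2x^3 dx=2/4 x^4 + C=(1/2)x^4 + C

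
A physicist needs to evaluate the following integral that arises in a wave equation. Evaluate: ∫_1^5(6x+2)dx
Step 1: Find antiderivative F(x) = 3x^2+2x
Step 2: F(5) - F(1) = 85 - (5) = 80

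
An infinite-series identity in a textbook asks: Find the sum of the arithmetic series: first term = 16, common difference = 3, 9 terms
Last term: a_n = 16 + (9 - 1)·3 = 40
Sum = n(a_1 + a_n)/2 = 9(16 + 40)/2 = 252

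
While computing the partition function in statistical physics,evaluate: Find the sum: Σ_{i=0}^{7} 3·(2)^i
Geometric series: S=a(1 - r^n)/(1 - r)
a=3, r=2, n=8
S=3(1 - 256)/-1=765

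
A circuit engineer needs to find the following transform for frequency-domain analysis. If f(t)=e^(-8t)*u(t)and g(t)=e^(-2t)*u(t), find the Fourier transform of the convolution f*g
By the convolution theorem: F{f * g}=F(omega) * G(omega)
F(omega)=1/(8 + j * omega), G(omega)=1/(2 + j * omega)
F{f * g}=1/((8 + j * omega)(2 + j * omega))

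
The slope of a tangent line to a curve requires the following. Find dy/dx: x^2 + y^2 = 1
Differentiate: 2x + 2y·(dy/dx)=0
dy/dx=-2x/(2y)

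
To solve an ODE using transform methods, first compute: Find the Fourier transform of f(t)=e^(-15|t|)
Using the standard pair: F{e^(-a|t|)}=2a/(a^2 + omega^2)
With a=15: F(omega)=30/(225 + omega^2)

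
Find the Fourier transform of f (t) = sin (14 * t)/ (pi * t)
sin(W*t)/(pi*t) = (W/pi)*sinc(W*t/pi) is the impulse response of the ideal low-pass filter with cutoff W (here W = 14).
Its Fourier transform is a rectangular function:
F(omega) = 1 for |omega| < 14, 0 otherwise

Answer: rect(omega/28) [i.e., 1 for |omega| < 14, 0 otherwise]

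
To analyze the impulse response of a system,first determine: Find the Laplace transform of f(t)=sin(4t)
L{sin(wt)}=w/(s² + w²)
L{sin(4t)}=4/(s² + 16)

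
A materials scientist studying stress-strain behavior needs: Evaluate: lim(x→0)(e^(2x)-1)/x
L'Hôpital (0/0): lim 2e^(2x)/1 = 2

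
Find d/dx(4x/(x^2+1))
Quotient rule: (f/g)' = (f'g - fg')/g²
f = 4x, f' = 4
g = x^2+1, g' = 2x

Answer: (4·(x^2+1)-8x^2)/(x^2+1)²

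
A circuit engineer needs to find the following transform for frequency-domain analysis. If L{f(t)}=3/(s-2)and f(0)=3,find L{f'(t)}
L{f'(t)}=s·F(s) - f(0)=3s/(s-2) - 3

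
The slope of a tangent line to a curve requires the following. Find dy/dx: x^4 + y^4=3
Differentiate: 4x^3 + 4y^3·(dy/dx)=0
dy/dx=-4x^3/(4y^3)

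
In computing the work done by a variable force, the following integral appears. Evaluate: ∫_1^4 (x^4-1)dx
Step 1: Find antiderivative F(x)=(1/5)x^5 - x
Step 2: F(4) - F(1)=1004/5 - (-4/5)=1008/5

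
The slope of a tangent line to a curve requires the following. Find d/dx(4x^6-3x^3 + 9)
Power rule: d/dx(ax^n) = n·a·x^(n-1)
Term by term: 24·x^5 - 9·x^2

Answer: 24x^5 - 9x^2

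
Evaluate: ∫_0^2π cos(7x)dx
Antiderivative: sin(7x)/7
Evaluate at bounds: [sin(7·2π)/7] - [sin(7·0)/7]
= ((0) - (0))/7 = 0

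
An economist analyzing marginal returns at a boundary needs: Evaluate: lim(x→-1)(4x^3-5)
Polynomial is continuous, so substitute x = -1:
4·(-1)^3-5 = -9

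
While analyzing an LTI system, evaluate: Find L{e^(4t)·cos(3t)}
First shifting: L{e^(at)f(t)} = F(s-a)
L{cos(3t)} = s/(s² + 9)
Shift: (s-4)/((s-4)² + 9)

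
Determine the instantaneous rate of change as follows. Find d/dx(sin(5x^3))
Chain rule: d/dx[sin(u)]=cos(u)·u' where u=5x^3
u'=15x^2

Answer: 15x^2·cos(5x^3)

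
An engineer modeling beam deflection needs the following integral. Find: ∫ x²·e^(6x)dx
Integration by parts twice:
First: u = x², dv = e^(6x) dx => x²e^(6x)/6 - (2/6)∫ xe^(6x) dx
Second (∫ xe^(6x) dx): xe^(6x)/6 - e^(6x)/36
Combining: e^(6x)(x²/6 - 2x/36 + 2/216) + C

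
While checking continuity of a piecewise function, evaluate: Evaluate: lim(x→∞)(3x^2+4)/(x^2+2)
Divide numerator and denominator by x^2:
lim (3 + 4/x^2)/(1 + 2/x^2) = 3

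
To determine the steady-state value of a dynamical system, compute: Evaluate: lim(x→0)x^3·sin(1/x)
Squeeze theorem: -|x^3| ≤ x^3·sin(1/x) ≤ |x^3|
Since x^3 → 0 as x → 0, by squeeze theorem the limit is 0

Answer: 0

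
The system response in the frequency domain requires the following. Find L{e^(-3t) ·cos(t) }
First shifting: L{e^(at)f(t)} = F(s-a)
L{cos(t)} = s/(s² + 1)
Shift: (s + 3)/((s + 3)² + 1)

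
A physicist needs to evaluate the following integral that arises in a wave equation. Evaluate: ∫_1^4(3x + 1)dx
Step 1: Find antiderivative F(x)=(3/2)x^2+x
Step 2: F(4) - F(1)=28 - (5/2)=51/2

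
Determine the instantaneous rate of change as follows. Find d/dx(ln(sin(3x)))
Chain rule: d/dx[ln(u)] = u'/u where u = sin(3x)
u' = 3cos(3x)

Answer: (3cos(3x))/(sin(3x))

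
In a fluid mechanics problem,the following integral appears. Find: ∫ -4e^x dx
Since d/dx[e^x] = + e^x, we get -4e^x + C

Answer: -4e^x + C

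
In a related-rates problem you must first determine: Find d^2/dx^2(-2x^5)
Apply power rule 2 times:
d^1: -10x^4
d^2: -40x^3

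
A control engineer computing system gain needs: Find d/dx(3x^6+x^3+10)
Power rule: d/dx(ax^n) = n·a·x^(n-1)
Term by term: 18·x^5+3·x^2

Answer: 18x^5+3x^2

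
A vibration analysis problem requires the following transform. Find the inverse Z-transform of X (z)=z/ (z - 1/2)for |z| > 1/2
Standard pair: z/(z-a) <-> a^n * u[n] for causal signals
With a=1/2: x[n]=(1/2)^n * u[n]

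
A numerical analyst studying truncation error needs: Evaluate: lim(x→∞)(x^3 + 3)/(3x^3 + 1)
Divide numerator and denominator by x^3:
lim (1 + 3/x^3)/(3 + 1/x^3) = 1/3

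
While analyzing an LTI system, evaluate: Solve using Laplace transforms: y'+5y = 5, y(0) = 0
Take L of both sides: sY(s)-0+5Y(s)=5/s
Y(s)(s+5)=5/s+0
Y(s)=5/(s(s+5))+0/(s+5)
Partial fractions: 5/(s(s+5))=1/s - 1/(s+5)
So Y(s)=1/s - 1/(s+5)
Inverse transform (L^(-1){1/s}=1, L^(-1){1/(s+5)}=e^(-5t)):

Answer: y(t)=1 - e^(-5t)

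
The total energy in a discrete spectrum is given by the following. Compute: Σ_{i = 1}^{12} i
Using formula: Σ i^1=n(n+1)/2=12·13/2=78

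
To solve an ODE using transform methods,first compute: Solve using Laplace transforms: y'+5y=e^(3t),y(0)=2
Take L: sY - 2+5Y=1/(s-3)
Y(s+5)=1/(s-3)+2
Y=1/((s-3)(s+5))+2/(s+5)
Partial fractions: 1/((s-3)(s+5))=(1/8)/(s-3) - (1/8)/(s+5)
So Y=(1/8)/(s-3)+(15/8)/(s+5)
Inverse Laplace transform (L^(-1){1/(s-3)}=e^(3t), L^(-1){1/(s+5)}=e^(-5t)):

Answer: y(t)=(1/8)·e^(3t)+(15/8)·e^(-5t)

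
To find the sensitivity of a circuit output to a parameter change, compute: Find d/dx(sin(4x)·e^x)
Product rule: (fg)' = f'g + fg'
f = sin(4x), f' = 4·cos(4x)
g = e^x, g' = e^x

Answer: 4·cos(4x)·e^x + sin(4x)·e^x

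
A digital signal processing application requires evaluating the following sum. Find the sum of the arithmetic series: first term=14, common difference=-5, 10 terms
Last term: a_n=14+(10-1)·-5=-31
Sum=n(a_1+a_n)/2=10(14+(-31))/2=-85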